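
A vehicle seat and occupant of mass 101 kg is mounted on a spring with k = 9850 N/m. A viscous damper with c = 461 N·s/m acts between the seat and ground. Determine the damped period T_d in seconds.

0.654 s

ω_n = √(k/m) = √(9850/101) = 9.875 rad/s.
Critical damping c_c = 2√(k·m) = 2√(9850 × 101) = 1995 N·s/m, so ζ = c/c_c = 461/1995 = 0.2311.
ω_d = ω_n√(1 − ζ²) = 9.875 × √(1 − 0.0534) = 9.608 rad/s.
T_d = 2π/ω_d = 0.6539 s.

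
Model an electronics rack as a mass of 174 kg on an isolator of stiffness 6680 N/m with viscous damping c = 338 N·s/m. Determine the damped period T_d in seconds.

ω_n = √(k/m) = √(6680/174) = 6.196 rad/s.
Critical damping c_c = 2√(k·m) = 2√(6680 × 174) = 2156 N·s/m, so ζ = c/c_c = 338/2156 = 0.1568.
ω_d = ω_n√(1 − ζ²) = 6.196 × √(1 − 0.0246) = 6.119 rad/s.
T_d = 2π/ω_d = 1.027 s.

1.03 s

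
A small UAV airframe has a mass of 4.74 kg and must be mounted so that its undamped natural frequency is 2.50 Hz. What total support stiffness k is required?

ω_n = 2πf_n = 2π × 2.50 = 15.71 rad/s.
k = m·ω_n² = 4.74 × 15.71² = 4.74 × 246.7 = 1170 N/m.

1170 N/m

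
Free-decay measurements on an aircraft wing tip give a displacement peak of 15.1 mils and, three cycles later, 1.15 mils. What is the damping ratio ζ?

0.135

Logarithmic decrement δ = (1/n)·ln(x₀/x_n) = (1/3)·ln(15.1/1.15) = (1/3)·ln(13.13) = 0.8583.
ζ = δ/√(4π² + δ²) = 0.8583/√(39.48 + 0.737) = 0.8583/6.342 = 0.1353.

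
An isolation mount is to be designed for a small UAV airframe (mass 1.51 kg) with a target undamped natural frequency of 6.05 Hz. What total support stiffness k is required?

2180 N/m

ω_n = 2πf_n = 2π × 6.05 = 38.01 rad/s.
k = m·ω_n² = 1.51 × 38.01² = 1.51 × 1445 = 2182 N/m.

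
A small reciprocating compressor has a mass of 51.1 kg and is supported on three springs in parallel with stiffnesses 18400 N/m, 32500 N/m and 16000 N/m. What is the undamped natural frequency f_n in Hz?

5.76 Hz

Parallel springs add: k_eq = 18400 + 32500 + 16000 = 66900 N/m.
ω_n = √(k_eq/m) = √(66900/51.1) = √1309 = 36.18 rad/s.
f_n = ω_n/(2π) = 36.18/6.283 = 5.759 Hz.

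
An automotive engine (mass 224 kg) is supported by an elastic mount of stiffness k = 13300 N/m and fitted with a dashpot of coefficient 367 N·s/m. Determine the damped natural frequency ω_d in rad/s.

7.66 rad/s

ω_n = √(k/m) = √(13300/224) = 7.706 rad/s.
Critical damping c_c = 2√(k·m) = 2√(13300 × 224) = 3452 N·s/m, so ζ = c/c_c = 367/3452 = 0.1063.
ω_d = ω_n√(1 − ζ²) = 7.706 × √(1 − 0.0113) = 7.662 rad/s.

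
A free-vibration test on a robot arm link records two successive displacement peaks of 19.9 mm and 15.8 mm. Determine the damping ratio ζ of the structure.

0.0367

Logarithmic decrement δ = (1/n)·ln(x₀/x_n) = (1/1)·ln(19.9/15.8) = (1/1)·ln(1.259) = 0.2307.
ζ = δ/√(4π² + δ²) = 0.2307/√(39.48 + 0.0532) = 0.2307/6.287 = 0.03669.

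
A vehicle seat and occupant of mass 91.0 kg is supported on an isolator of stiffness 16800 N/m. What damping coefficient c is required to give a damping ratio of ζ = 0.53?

1310 N·s/m

c_c = 2√(k·m) = 2√(16800 × 91.0) = 2473 N·s/m.
c = ζ·c_c = 0.53 × 2473 = 1311 N·s/m.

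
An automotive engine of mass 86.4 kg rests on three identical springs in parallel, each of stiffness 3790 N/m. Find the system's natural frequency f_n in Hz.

1.83 Hz

Parallel springs add: k_eq = 3 × 3790 = 11370 N/m.
ω_n = √(k_eq/m) = √(11370/86.4) = √131.6 = 11.47 rad/s.
f_n = ω_n/(2π) = 11.47/6.283 = 1.826 Hz.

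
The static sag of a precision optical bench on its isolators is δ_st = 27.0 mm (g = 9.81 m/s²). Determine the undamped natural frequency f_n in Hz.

ω_n = √(g/δ_st) = √(9.81/0.0270) = √363.3 = 19.06 rad/s.
f_n = ω_n/(2π) = 19.06/6.283 = 3.034 Hz.

3.03 Hz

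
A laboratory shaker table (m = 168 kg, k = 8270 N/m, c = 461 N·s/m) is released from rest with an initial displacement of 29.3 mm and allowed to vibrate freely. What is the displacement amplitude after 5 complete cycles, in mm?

0.0558 mm

ζ = c/(2√(km)) = 461/(2√(8270 × 168)) = 461/2357 = 0.1956.
Logarithmic decrement δ = 2πζ/√(1 − ζ²) = 2π × 0.1956/√(1 − 0.0382) = 1.253.
After n cycles, x_n/x₀ = e^(−nδ), so x_5 = 29.3 × e^(−5 × 1.253) = 29.3 × 0.001903 = 0.05575 mm.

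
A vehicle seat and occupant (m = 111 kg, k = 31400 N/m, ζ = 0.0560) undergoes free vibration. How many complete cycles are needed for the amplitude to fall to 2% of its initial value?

Logarithmic decrement δ = 2πζ/√(1 − ζ²) = 2π × 0.05600/√(1 − 0.00314) = 0.3524.
x_n/x₀ = e^(−nδ) ≤ 0.02; take ln: n ≥ ln(1/0.02)/δ = 3.912/0.3524 = 11.10.
So 12 complete cycles are required.

12 cycles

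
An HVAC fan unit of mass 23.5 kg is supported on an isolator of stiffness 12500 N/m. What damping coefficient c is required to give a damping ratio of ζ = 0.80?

c_c = 2√(k·m) = 2√(12500 × 23.5) = 1084 N·s/m.
c = ζ·c_c = 0.80 × 1084 = 867.2 N·s/m.

867 N·s/m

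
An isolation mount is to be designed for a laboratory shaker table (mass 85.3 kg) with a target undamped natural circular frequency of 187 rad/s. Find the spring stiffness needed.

2980000 N/m

k = m·ω_n² = 85.3 × 187.0² = 85.3 × 34970 = 2983000 N/m.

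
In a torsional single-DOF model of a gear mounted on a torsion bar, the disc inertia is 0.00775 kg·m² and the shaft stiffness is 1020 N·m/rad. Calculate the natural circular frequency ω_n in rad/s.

ω_n = √(k_t/J) = √(1020/0.00775) = √131600 = 362.8 rad/s.

363 rad/s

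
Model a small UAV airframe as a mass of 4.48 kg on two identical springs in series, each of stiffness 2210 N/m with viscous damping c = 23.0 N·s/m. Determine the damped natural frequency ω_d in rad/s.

15.5 rad/s

Series springs: 1/k_eq = 2/2210, so k_eq = 2210/2 = 1105 N/m.
ω_n = √(k_eq/m) = √(1105/4.48) = 15.71 rad/s.
Critical damping c_c = 2√(k_eq·m) = 2√(1105 × 4.48) = 140.7 N·s/m, so ζ = c/c_c = 23.0/140.7 = 0.1634.
ω_d = ω_n√(1 − ζ²) = 15.71 × √(1 − 0.0267) = 15.49 rad/s.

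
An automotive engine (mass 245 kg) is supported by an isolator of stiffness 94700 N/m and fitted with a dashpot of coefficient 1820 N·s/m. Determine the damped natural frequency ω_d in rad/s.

ω_n = √(k/m) = √(94700/245) = 19.66 rad/s.
Critical damping c_c = 2√(k·m) = 2√(94700 × 245) = 9634 N·s/m, so ζ = c/c_c = 1820/9634 = 0.1889.
ω_d = ω_n√(1 − ζ²) = 19.66 × √(1 − 0.0357) = 19.31 rad/s.

19.3 rad/s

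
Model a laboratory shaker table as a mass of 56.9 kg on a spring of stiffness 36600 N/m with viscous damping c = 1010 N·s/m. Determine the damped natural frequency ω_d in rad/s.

23.8 rad/s

ω_n = √(k/m) = √(36600/56.9) = 25.36 rad/s.
Critical damping c_c = 2√(k·m) = 2√(36600 × 56.9) = 2886 N·s/m, so ζ = c/c_c = 1010/2886 = 0.3499.
ω_d = ω_n√(1 − ζ²) = 25.36 × √(1 − 0.122) = 23.76 rad/s.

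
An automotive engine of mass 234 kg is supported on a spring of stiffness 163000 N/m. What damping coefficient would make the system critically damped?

c_c = 2√(k·m) = 2√(163000 × 234) = 2 × 6176 = 12350 N·s/m.

12400 N·s/m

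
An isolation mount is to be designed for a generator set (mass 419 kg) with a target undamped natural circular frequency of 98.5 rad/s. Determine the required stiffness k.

k = m·ω_n² = 419 × 98.50² = 419 × 9702 = 4065000 N/m.

4070000 N/m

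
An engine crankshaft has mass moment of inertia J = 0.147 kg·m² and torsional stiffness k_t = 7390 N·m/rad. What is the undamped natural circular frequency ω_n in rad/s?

ω_n = √(k_t/J) = √(7390/0.147) = √50270 = 224.2 rad/s.

224 rad/s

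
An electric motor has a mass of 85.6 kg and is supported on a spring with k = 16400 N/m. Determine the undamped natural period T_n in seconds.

ω_n = √(k/m) = √(16400/85.6) = √191.6 = 13.84 rad/s.
T_n = 2π/ω_n = 6.283/13.84 = 0.4539 s.

0.454 s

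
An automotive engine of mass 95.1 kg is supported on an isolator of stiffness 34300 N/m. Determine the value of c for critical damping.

3610 N·s/m

c_c = 2√(k·m) = 2√(34300 × 95.1) = 2 × 1806 = 3612 N·s/m.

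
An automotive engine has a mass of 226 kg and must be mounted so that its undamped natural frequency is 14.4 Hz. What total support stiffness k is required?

ω_n = 2πf_n = 2π × 14.4 = 90.48 rad/s.
k = m·ω_n² = 226 × 90.48² = 226 × 8186 = 1850000 N/m.

1850000 N/m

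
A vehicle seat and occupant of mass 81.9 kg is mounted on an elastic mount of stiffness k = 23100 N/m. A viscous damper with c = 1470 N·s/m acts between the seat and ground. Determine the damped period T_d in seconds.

ω_n = √(k/m) = √(23100/81.9) = 16.79 rad/s.
Critical damping c_c = 2√(k·m) = 2√(23100 × 81.9) = 2751 N·s/m, so ζ = c/c_c = 1470/2751 = 0.5344.
ω_d = ω_n√(1 − ζ²) = 16.79 × √(1 − 0.286) = 14.20 rad/s.
T_d = 2π/ω_d = 0.4426 s.

0.443 s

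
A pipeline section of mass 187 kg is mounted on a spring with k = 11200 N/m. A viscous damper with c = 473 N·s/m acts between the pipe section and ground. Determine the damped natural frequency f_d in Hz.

1.22 Hz

ω_n = √(k/m) = √(11200/187) = 7.739 rad/s.
Critical damping c_c = 2√(k·m) = 2√(11200 × 187) = 2894 N·s/m, so ζ = c/c_c = 473/2894 = 0.1634.
ω_d = ω_n√(1 − ζ²) = 7.739 × √(1 − 0.0267) = 7.635 rad/s.
f_d = ω_d/(2π) = 1.215 Hz.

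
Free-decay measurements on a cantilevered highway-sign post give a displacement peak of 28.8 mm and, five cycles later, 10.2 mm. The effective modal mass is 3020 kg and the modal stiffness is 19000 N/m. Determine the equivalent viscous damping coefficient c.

500 N·s/m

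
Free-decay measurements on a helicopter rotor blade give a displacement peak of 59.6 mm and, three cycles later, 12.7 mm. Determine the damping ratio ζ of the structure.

Logarithmic decrement δ = (1/n)·ln(x₀/x_n) = (1/3)·ln(59.6/12.7) = (1/3)·ln(4.693) = 0.5154.
ζ = δ/√(4π² + δ²) = 0.5154/√(39.48 + 0.266) = 0.5154/6.304 = 0.08175.

0.0817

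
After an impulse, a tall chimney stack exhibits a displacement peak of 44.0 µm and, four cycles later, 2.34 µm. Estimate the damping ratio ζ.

0.116

Logarithmic decrement δ = (1/n)·ln(x₀/x_n) = (1/4)·ln(44.0/2.34) = (1/4)·ln(18.80) = 0.7335.
ζ = δ/√(4π² + δ²) = 0.7335/√(39.48 + 0.538) = 0.7335/6.326 = 0.1160.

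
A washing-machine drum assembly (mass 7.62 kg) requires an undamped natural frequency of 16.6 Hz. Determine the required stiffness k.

82900 N/m

ω_n = 2πf_n = 2π × 16.6 = 104.3 rad/s.
k = m·ω_n² = 7.62 × 104.3² = 7.62 × 10880 = 82900 N/m.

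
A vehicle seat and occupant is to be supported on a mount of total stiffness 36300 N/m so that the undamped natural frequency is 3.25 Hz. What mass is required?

ω_n = 2πf_n = 2π × 3.25 = 20.42 rad/s.
m = k/ω_n² = 36300/20.42² = 36300/417.0 = 87.05 kg.

87.1 kg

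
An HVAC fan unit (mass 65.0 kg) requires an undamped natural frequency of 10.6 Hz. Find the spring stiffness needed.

288000 N/m

ω_n = 2πf_n = 2π × 10.6 = 66.60 rad/s.
k = m·ω_n² = 65.0 × 66.60² = 65.0 × 4436 = 288300 N/m.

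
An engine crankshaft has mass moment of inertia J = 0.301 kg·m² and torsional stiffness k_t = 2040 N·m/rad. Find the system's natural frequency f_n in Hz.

ω_n = √(k_t/J) = √(2040/0.301) = √6777 = 82.33 rad/s.
f_n = ω_n/(2π) = 82.33/6.283 = 13.10 Hz.

13.1 Hz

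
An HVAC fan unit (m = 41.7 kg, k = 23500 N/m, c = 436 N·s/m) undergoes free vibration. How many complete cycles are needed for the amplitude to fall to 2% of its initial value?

3 cycles

ζ = c/(2√(km)) = 436/(2√(23500 × 41.7)) = 436/1980 = 0.2202.
Logarithmic decrement δ = 2πζ/√(1 − ζ²) = 2π × 0.2202/√(1 − 0.0485) = 1.418.
x_n/x₀ = e^(−nδ) ≤ 0.02; take ln: n ≥ ln(1/0.02)/δ = 3.912/1.418 = 2.758.
So 3 complete cycles are required.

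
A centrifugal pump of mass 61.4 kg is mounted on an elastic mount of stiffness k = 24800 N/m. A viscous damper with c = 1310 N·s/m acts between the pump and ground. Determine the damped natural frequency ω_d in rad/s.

17.0 rad/s

ω_n = √(k/m) = √(24800/61.4) = 20.10 rad/s.
Critical damping c_c = 2√(k·m) = 2√(24800 × 61.4) = 2468 N·s/m, so ζ = c/c_c = 1310/2468 = 0.5308.
ω_d = ω_n√(1 − ζ²) = 20.10 × √(1 − 0.282) = 17.03 rad/s.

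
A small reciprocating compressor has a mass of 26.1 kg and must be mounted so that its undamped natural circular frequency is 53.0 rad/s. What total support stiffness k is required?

73300 N/m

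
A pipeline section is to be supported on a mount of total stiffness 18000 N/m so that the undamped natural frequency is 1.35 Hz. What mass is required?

250 kg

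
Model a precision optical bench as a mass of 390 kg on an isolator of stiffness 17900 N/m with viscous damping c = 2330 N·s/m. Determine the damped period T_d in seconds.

1.03 s

ω_n = √(k/m) = √(17900/390) = 6.775 rad/s.
Critical damping c_c = 2√(k·m) = 2√(17900 × 390) = 5284 N·s/m, so ζ = c/c_c = 2330/5284 = 0.4409.
ω_d = ω_n√(1 − ζ²) = 6.775 × √(1 − 0.194) = 6.081 rad/s.
T_d = 2π/ω_d = 1.033 s.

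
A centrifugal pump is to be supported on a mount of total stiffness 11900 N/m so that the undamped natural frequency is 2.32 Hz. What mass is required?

56.0 kg

ω_n = 2πf_n = 2π × 2.32 = 14.58 rad/s.
m = k/ω_n² = 11900/14.58² = 11900/212.5 = 56.00 kg.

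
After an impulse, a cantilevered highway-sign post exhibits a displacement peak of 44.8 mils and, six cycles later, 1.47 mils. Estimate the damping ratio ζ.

Logarithmic decrement δ = (1/n)·ln(x₀/x_n) = (1/6)·ln(44.8/1.47) = (1/6)·ln(30.48) = 0.5695.
ζ = δ/√(4π² + δ²) = 0.5695/√(39.48 + 0.324) = 0.5695/6.309 = 0.09027.

0.0903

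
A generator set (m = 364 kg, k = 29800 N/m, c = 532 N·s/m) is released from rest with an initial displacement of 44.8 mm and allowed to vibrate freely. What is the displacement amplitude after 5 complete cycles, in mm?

ζ = c/(2√(km)) = 532/(2√(29800 × 364)) = 532/6587 = 0.08076.
Logarithmic decrement δ = 2πζ/√(1 − ζ²) = 2π × 0.08076/√(1 − 0.00652) = 0.5091.
After n cycles, x_n/x₀ = e^(−nδ), so x_5 = 44.8 × e^(−5 × 0.5091) = 44.8 × 0.07842 = 3.513 mm.

3.51 mm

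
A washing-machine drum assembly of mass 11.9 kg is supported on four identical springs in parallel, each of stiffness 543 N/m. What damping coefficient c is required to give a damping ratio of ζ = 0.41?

Parallel springs add: k_eq = 4 × 543 = 2172 N/m.
c_c = 2√(k_eq·m) = 2√(2172 × 11.9) = 321.5 N·s/m.
c = ζ·c_c = 0.41 × 321.5 = 131.8 N·s/m.

132 N·s/m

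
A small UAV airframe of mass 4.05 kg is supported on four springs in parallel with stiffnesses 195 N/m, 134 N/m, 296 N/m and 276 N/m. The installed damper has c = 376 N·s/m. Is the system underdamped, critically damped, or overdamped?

overdamped

Parallel springs add: k_eq = 195 + 134 + 296 + 276 = 901.0 N/m.
c_c = 2√(k_eq·m) = 120.8 N·s/m; ζ = c/c_c = 376/120.8 = 3.11.
Since ζ > 1 the system is overdamped.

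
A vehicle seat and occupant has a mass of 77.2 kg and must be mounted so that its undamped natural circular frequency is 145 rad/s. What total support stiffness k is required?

1620000 N/m

k = m·ω_n² = 77.2 × 145.0² = 77.2 × 21020 = 1623000 N/m.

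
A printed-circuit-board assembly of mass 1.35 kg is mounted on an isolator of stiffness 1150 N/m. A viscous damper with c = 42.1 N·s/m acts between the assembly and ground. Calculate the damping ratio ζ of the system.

ω_n = √(k/m) = √(1150/1.35) = 29.19 rad/s.
Critical damping c_c = 2√(k·m) = 2√(1150 × 1.35) = 78.80 N·s/m, so ζ = c/c_c = 42.1/78.80 = 0.5342.

0.534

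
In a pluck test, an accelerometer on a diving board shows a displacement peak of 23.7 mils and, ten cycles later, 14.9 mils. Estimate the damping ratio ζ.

Logarithmic decrement δ = (1/n)·ln(x₀/x_n) = (1/10)·ln(23.7/14.9) = (1/10)·ln(1.591) = 0.04641.
ζ = δ/√(4π² + δ²) = 0.04641/√(39.48 + 0.00215) = 0.04641/6.283 = 0.007386.

0.00739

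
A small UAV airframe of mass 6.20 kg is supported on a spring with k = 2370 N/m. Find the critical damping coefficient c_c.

242 N·s/m

c_c = 2√(k·m) = 2√(2370 × 6.20) = 2 × 121.2 = 242.4 N·s/m.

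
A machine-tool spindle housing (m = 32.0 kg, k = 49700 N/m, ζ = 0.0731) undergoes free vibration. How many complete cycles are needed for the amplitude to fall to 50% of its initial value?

2 cycles

Logarithmic decrement δ = 2πζ/√(1 − ζ²) = 2π × 0.07310/√(1 − 0.00534) = 0.4605.
x_n/x₀ = e^(−nδ) ≤ 0.5; take ln: n ≥ ln(1/0.5)/δ = 0.6931/0.4605 = 1.505.
So 2 complete cycles are required.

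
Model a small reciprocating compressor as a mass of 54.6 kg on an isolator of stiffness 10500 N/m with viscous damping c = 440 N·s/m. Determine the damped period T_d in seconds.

0.474 s

ω_n = √(k/m) = √(10500/54.6) = 13.87 rad/s.
Critical damping c_c = 2√(k·m) = 2√(10500 × 54.6) = 1514 N·s/m, so ζ = c/c_c = 440/1514 = 0.2906.
ω_d = ω_n√(1 − ζ²) = 13.87 × √(1 − 0.0844) = 13.27 rad/s.
T_d = 2π/ω_d = 0.4735 s.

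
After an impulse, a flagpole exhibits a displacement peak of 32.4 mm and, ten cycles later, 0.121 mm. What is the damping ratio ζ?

Logarithmic decrement δ = (1/n)·ln(x₀/x_n) = (1/10)·ln(32.4/0.121) = (1/10)·ln(267.8) = 0.5590.
ζ = δ/√(4π² + δ²) = 0.5590/√(39.48 + 0.312) = 0.5590/6.308 = 0.08862.

0.0886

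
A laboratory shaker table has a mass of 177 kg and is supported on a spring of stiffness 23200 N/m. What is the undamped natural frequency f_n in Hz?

1.82 Hz

ω_n = √(k/m) = √(23200/177) = √131.1 = 11.45 rad/s.
f_n = ω_n/(2π) = 11.45/6.283 = 1.822 Hz.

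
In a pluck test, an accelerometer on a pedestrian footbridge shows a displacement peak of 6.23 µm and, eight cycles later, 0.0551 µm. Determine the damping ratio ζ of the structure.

Logarithmic decrement δ = (1/n)·ln(x₀/x_n) = (1/8)·ln(6.23/0.0551) = (1/8)·ln(113.1) = 0.5910.
ζ = δ/√(4π² + δ²) = 0.5910/√(39.48 + 0.349) = 0.5910/6.311 = 0.09365.

0.0936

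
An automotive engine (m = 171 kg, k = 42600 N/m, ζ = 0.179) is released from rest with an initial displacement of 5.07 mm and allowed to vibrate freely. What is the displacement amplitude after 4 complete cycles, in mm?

0.0524 mm

Logarithmic decrement δ = 2πζ/√(1 − ζ²) = 2π × 0.1790/√(1 − 0.0320) = 1.143.
After n cycles, x_n/x₀ = e^(−nδ), so x_4 = 5.07 × e^(−4 × 1.143) = 5.07 × 0.01033 = 0.05238 mm.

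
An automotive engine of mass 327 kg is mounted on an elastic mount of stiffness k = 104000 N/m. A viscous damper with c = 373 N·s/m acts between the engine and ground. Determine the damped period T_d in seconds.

0.353 s

ω_n = √(k/m) = √(104000/327) = 17.83 rad/s.
Critical damping c_c = 2√(k·m) = 2√(104000 × 327) = 11660 N·s/m, so ζ = c/c_c = 373/11660 = 0.03198.
ω_d = ω_n√(1 − ζ²) = 17.83 × √(1 − 0.00102) = 17.82 rad/s.
T_d = 2π/ω_d = 0.3525 s.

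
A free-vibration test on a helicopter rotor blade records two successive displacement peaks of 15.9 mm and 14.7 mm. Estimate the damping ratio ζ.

0.0125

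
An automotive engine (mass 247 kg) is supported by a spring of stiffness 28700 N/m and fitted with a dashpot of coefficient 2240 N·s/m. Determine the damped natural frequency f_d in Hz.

1.56 Hz

ω_n = √(k/m) = √(28700/247) = 10.78 rad/s.
Critical damping c_c = 2√(k·m) = 2√(28700 × 247) = 5325 N·s/m, so ζ = c/c_c = 2240/5325 = 0.4207.
ω_d = ω_n√(1 − ζ²) = 10.78 × √(1 − 0.177) = 9.779 rad/s.
f_d = ω_d/(2π) = 1.556 Hz.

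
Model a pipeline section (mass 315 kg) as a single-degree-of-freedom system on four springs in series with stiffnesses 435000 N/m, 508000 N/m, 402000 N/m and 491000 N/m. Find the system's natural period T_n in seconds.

0.331 s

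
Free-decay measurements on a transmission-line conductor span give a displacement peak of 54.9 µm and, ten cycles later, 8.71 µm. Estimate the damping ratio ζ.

0.0293

Logarithmic decrement δ = (1/n)·ln(x₀/x_n) = (1/10)·ln(54.9/8.71) = (1/10)·ln(6.303) = 0.1841.
ζ = δ/√(4π² + δ²) = 0.1841/√(39.48 + 0.0339) = 0.1841/6.286 = 0.02929.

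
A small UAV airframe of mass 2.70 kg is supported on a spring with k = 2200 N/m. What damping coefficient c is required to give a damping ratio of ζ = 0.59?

c_c = 2√(k·m) = 2√(2200 × 2.70) = 154.1 N·s/m.
c = ζ·c_c = 0.59 × 154.1 = 90.94 N·s/m.

90.9 N·s/m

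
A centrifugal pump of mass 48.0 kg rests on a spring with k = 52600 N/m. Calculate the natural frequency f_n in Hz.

5.27 Hz

ω_n = √(k/m) = √(52600/48.0) = √1096 = 33.10 rad/s.
f_n = ω_n/(2π) = 33.10/6.283 = 5.269 Hz.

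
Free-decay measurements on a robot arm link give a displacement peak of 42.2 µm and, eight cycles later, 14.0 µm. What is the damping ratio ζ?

0.0219

Logarithmic decrement δ = (1/n)·ln(x₀/x_n) = (1/8)·ln(42.2/14.0) = (1/8)·ln(3.014) = 0.1379.
ζ = δ/√(4π² + δ²) = 0.1379/√(39.48 + 0.0190) = 0.1379/6.285 = 0.02195.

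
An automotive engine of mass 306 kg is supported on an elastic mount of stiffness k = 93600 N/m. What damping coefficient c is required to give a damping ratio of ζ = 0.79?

8460 N·s/m

c_c = 2√(k·m) = 2√(93600 × 306) = 10700 N·s/m.
c = ζ·c_c = 0.79 × 10700 = 8456 N·s/m.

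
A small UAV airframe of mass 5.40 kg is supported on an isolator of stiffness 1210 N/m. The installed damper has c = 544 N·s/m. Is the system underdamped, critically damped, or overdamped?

overdamped

c_c = 2√(k·m) = 161.7 N·s/m; ζ = c/c_c = 544/161.7 = 3.36.
Since ζ > 1 the system is overdamped.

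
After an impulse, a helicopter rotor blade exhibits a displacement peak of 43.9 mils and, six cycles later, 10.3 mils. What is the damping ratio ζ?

Logarithmic decrement δ = (1/n)·ln(x₀/x_n) = (1/6)·ln(43.9/10.3) = (1/6)·ln(4.262) = 0.2416.
ζ = δ/√(4π² + δ²) = 0.2416/√(39.48 + 0.0584) = 0.2416/6.288 = 0.03843.

0.0384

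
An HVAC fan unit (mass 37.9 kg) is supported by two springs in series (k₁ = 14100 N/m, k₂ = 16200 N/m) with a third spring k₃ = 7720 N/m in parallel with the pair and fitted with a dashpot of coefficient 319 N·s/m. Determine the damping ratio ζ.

Series pair: k_s = k₁k₂/(k₁+k₂) = (14100)(16200)/(14100 + 16200) = 7539 N/m. In parallel with k₃: k_eq = 7539 + 7720 = 15260 N/m.
ω_n = √(k_eq/m) = √(15260/37.9) = 20.06 rad/s.
Critical damping c_c = 2√(k_eq·m) = 2√(15260 × 37.9) = 1521 N·s/m, so ζ = c/c_c = 319/1521 = 0.2097.

0.210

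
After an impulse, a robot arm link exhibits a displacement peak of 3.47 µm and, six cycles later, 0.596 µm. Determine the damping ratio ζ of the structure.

Logarithmic decrement δ = (1/n)·ln(x₀/x_n) = (1/6)·ln(3.47/0.596) = (1/6)·ln(5.822) = 0.2936.
ζ = δ/√(4π² + δ²) = 0.2936/√(39.48 + 0.0862) = 0.2936/6.290 = 0.04668.

0.0467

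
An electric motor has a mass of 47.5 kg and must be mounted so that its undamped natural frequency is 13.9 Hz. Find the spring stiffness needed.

ω_n = 2πf_n = 2π × 13.9 = 87.34 rad/s.
k = m·ω_n² = 47.5 × 87.34² = 47.5 × 7628 = 362300 N/m.

362000 N/m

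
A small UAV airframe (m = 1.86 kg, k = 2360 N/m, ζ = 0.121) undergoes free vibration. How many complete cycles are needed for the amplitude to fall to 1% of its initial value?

Logarithmic decrement δ = 2πζ/√(1 − ζ²) = 2π × 0.1210/√(1 − 0.0146) = 0.7659.
x_n/x₀ = e^(−nδ) ≤ 0.01; take ln: n ≥ ln(1/0.01)/δ = 4.605/0.7659 = 6.013.
So 7 complete cycles are required.

7 cycles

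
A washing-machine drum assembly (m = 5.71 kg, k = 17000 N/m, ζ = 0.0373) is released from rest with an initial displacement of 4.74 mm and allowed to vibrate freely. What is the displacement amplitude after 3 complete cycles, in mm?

2.35 mm

Logarithmic decrement δ = 2πζ/√(1 − ζ²) = 2π × 0.03730/√(1 − 0.00139) = 0.2345.
After n cycles, x_n/x₀ = e^(−nδ), so x_3 = 4.74 × e^(−3 × 0.2345) = 4.74 × 0.4948 = 2.345 mm.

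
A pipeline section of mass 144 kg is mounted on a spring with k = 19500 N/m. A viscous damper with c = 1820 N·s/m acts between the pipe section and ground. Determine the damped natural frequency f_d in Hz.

1.56 Hz

ω_n = √(k/m) = √(19500/144) = 11.64 rad/s.
Critical damping c_c = 2√(k·m) = 2√(19500 × 144) = 3351 N·s/m, so ζ = c/c_c = 1820/3351 = 0.5431.
ω_d = ω_n√(1 − ζ²) = 11.64 × √(1 − 0.295) = 9.771 rad/s.
f_d = ω_d/(2π) = 1.555 Hz.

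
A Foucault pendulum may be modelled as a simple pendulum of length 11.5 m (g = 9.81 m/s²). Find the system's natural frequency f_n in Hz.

0.147 Hz

For a simple pendulum ω_n = √(g/L) = √(9.81/11.5) = √0.8530 = 0.9236 rad/s.
f_n = ω_n/(2π) = 0.9236/6.283 = 0.1470 Hz.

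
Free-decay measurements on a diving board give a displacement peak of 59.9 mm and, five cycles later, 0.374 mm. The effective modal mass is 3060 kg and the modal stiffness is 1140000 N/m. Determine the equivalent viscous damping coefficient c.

Logarithmic decrement δ = (1/n)·ln(x₀/x_n) = (1/5)·ln(59.9/0.374) = (1/5)·ln(160.2) = 1.015.
ζ = δ/√(4π² + δ²) = 1.015/√(39.48 + 1.03) = 1.015/6.365 = 0.1595.
c = ζ · 2√(km) = 0.1595 × 2√(1140000 × 3060) = 0.1595 × 118100 = 18840 N·s/m.

18800 N·s/m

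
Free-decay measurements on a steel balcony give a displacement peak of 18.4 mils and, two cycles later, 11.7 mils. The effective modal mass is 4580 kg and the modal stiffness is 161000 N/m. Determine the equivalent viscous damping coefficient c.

Logarithmic decrement δ = (1/n)·ln(x₀/x_n) = (1/2)·ln(18.4/11.7) = (1/2)·ln(1.573) = 0.2264.
ζ = δ/√(4π² + δ²) = 0.2264/√(39.48 + 0.0512) = 0.2264/6.287 = 0.03601.
c = ζ · 2√(km) = 0.03601 × 2√(161000 × 4580) = 0.03601 × 54310 = 1955 N·s/m.

1960 N·s/m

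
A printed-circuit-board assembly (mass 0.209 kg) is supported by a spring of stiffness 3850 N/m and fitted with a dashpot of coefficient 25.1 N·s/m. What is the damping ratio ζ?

ω_n = √(k/m) = √(3850/0.209) = 135.7 rad/s.
Critical damping c_c = 2√(k·m) = 2√(3850 × 0.209) = 56.73 N·s/m, so ζ = c/c_c = 25.1/56.73 = 0.4424.

0.442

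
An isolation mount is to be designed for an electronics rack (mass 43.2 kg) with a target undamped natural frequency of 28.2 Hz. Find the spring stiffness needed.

1360000 N/m

ω_n = 2πf_n = 2π × 28.2 = 177.2 rad/s.
k = m·ω_n² = 43.2 × 177.2² = 43.2 × 31390 = 1356000 N/m.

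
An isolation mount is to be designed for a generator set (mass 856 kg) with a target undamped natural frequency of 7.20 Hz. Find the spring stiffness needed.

1750000 N/m

ω_n = 2πf_n = 2π × 7.20 = 45.24 rad/s.
k = m·ω_n² = 856 × 45.24² = 856 × 2047 = 1752000 N/m.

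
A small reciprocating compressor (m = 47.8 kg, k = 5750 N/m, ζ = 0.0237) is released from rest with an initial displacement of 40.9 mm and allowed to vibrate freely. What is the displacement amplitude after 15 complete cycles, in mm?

4.38 mm

Logarithmic decrement δ = 2πζ/√(1 − ζ²) = 2π × 0.02370/√(1 − 0.000562) = 0.1490.
After n cycles, x_n/x₀ = e^(−nδ), so x_15 = 40.9 × e^(−15 × 0.1490) = 40.9 × 0.1071 = 4.379 mm.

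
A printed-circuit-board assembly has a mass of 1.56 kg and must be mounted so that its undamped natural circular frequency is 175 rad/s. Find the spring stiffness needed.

47800 N/m

k = m·ω_n² = 1.56 × 175.0² = 1.56 × 30620 = 47780 N/m.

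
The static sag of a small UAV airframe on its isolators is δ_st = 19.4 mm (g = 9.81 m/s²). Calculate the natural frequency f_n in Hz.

ω_n = √(g/δ_st) = √(9.81/0.0194) = √505.7 = 22.49 rad/s.
f_n = ω_n/(2π) = 22.49/6.283 = 3.579 Hz.

3.58 Hz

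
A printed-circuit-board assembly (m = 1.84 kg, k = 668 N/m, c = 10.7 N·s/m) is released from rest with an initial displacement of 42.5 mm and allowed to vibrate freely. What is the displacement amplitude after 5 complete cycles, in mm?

ζ = c/(2√(km)) = 10.7/(2√(668 × 1.84)) = 10.7/70.12 = 0.1526.
Logarithmic decrement δ = 2πζ/√(1 − ζ²) = 2π × 0.1526/√(1 − 0.0233) = 0.9702.
After n cycles, x_n/x₀ = e^(−nδ), so x_5 = 42.5 × e^(−5 × 0.9702) = 42.5 × 0.007821 = 0.3324 mm.

0.332 mm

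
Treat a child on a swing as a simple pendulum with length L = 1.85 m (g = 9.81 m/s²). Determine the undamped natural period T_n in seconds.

2.73 s

For a simple pendulum ω_n = √(g/L) = √(9.81/1.85) = √5.303 = 2.303 rad/s.
T_n = 2π/ω_n = 6.283/2.303 = 2.729 s.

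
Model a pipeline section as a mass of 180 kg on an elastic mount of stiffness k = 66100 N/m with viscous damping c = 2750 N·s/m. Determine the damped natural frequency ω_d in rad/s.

ω_n = √(k/m) = √(66100/180) = 19.16 rad/s.
Critical damping c_c = 2√(k·m) = 2√(66100 × 180) = 6899 N·s/m, so ζ = c/c_c = 2750/6899 = 0.3986.
ω_d = ω_n√(1 − ζ²) = 19.16 × √(1 − 0.159) = 17.57 rad/s.

17.6 rad/s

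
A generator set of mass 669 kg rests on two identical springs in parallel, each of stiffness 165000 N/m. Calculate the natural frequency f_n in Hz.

Parallel springs add: k_eq = 2 × 165000 = 330000 N/m.
ω_n = √(k_eq/m) = √(330000/669) = √493.3 = 22.21 rad/s.
f_n = ω_n/(2π) = 22.21/6.283 = 3.535 Hz.

3.53 Hz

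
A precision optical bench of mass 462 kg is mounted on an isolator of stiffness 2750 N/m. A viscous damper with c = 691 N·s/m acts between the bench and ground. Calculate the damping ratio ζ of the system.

0.307

ω_n = √(k/m) = √(2750/462) = 2.440 rad/s.
Critical damping c_c = 2√(k·m) = 2√(2750 × 462) = 2254 N·s/m, so ζ = c/c_c = 691/2254 = 0.3065.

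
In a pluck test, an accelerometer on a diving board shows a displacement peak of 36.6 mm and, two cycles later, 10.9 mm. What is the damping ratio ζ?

Logarithmic decrement δ = (1/n)·ln(x₀/x_n) = (1/2)·ln(36.6/10.9) = (1/2)·ln(3.358) = 0.6056.
ζ = δ/√(4π² + δ²) = 0.6056/√(39.48 + 0.367) = 0.6056/6.312 = 0.09595.

0.0959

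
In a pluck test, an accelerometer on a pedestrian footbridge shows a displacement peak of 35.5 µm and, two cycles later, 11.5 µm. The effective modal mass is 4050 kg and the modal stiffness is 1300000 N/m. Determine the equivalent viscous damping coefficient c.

13000 N·s/m

Logarithmic decrement δ = (1/n)·ln(x₀/x_n) = (1/2)·ln(35.5/11.5) = (1/2)·ln(3.087) = 0.5636.
ζ = δ/√(4π² + δ²) = 0.5636/√(39.48 + 0.318) = 0.5636/6.308 = 0.08934.
c = ζ · 2√(km) = 0.08934 × 2√(1300000 × 4050) = 0.08934 × 145100 = 12970 N·s/m.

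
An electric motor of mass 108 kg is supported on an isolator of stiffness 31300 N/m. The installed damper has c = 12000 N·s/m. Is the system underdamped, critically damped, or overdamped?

overdamped

c_c = 2√(k·m) = 3677 N·s/m; ζ = c/c_c = 12000/3677 = 3.26.
Since ζ > 1 the system is overdamped.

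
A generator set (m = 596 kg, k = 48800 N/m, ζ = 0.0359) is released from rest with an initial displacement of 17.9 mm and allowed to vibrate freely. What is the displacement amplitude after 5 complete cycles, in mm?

Logarithmic decrement δ = 2πζ/√(1 − ζ²) = 2π × 0.03590/√(1 − 0.00129) = 0.2257.
After n cycles, x_n/x₀ = e^(−nδ), so x_5 = 17.9 × e^(−5 × 0.2257) = 17.9 × 0.3235 = 5.791 mm.

5.79 mm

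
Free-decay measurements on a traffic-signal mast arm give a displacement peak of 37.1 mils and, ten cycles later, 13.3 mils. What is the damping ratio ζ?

0.0163

Logarithmic decrement δ = (1/n)·ln(x₀/x_n) = (1/10)·ln(37.1/13.3) = (1/10)·ln(2.789) = 0.1026.
ζ = δ/√(4π² + δ²) = 0.1026/√(39.48 + 0.0105) = 0.1026/6.284 = 0.01632.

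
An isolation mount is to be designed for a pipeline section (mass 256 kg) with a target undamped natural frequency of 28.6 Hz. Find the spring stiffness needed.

8270000 N/m

ω_n = 2πf_n = 2π × 28.6 = 179.7 rad/s.
k = m·ω_n² = 256 × 179.7² = 256 × 32290 = 8267000 N/m.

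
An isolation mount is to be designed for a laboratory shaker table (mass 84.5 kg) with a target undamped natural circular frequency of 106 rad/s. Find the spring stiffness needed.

k = m·ω_n² = 84.5 × 106.0² = 84.5 × 11240 = 949400 N/m.

949000 N/m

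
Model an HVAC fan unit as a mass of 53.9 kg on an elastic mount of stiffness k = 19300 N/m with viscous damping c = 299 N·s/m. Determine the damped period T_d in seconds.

0.336 s

ω_n = √(k/m) = √(19300/53.9) = 18.92 rad/s.
Critical damping c_c = 2√(k·m) = 2√(19300 × 53.9) = 2040 N·s/m, so ζ = c/c_c = 299/2040 = 0.1466.
ω_d = ω_n√(1 − ζ²) = 18.92 × √(1 − 0.0215) = 18.72 rad/s.
T_d = 2π/ω_d = 0.3357 s.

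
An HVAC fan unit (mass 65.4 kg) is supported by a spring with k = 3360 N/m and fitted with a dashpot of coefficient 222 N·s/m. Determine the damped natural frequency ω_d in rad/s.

6.96 rad/s

ω_n = √(k/m) = √(3360/65.4) = 7.168 rad/s.
Critical damping c_c = 2√(k·m) = 2√(3360 × 65.4) = 937.5 N·s/m, so ζ = c/c_c = 222/937.5 = 0.2368.
ω_d = ω_n√(1 − ζ²) = 7.168 × √(1 − 0.0561) = 6.964 rad/s.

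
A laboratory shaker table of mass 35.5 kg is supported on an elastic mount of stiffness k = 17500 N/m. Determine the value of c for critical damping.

1580 N·s/m

c_c = 2√(k·m) = 2√(17500 × 35.5) = 2 × 788.2 = 1576 N·s/m.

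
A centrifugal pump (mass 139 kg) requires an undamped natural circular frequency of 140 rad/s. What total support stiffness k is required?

2720000 N/m

k = m·ω_n² = 139 × 140.0² = 139 × 19600 = 2724000 N/m.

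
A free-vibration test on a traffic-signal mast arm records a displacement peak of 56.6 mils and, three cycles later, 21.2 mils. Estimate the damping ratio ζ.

0.0520

Logarithmic decrement δ = (1/n)·ln(x₀/x_n) = (1/3)·ln(56.6/21.2) = (1/3)·ln(2.670) = 0.3273.
ζ = δ/√(4π² + δ²) = 0.3273/√(39.48 + 0.107) = 0.3273/6.292 = 0.05203.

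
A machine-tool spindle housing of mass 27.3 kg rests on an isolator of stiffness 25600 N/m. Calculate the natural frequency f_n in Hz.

ω_n = √(k/m) = √(25600/27.3) = √937.7 = 30.62 rad/s.
f_n = ω_n/(2π) = 30.62/6.283 = 4.874 Hz.

4.87 Hz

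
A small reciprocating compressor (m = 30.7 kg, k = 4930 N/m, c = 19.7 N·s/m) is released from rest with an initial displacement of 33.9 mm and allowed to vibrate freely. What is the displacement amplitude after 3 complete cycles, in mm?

21.0 mm

ζ = c/(2√(km)) = 19.7/(2√(4930 × 30.7)) = 19.7/778.1 = 0.02532.
Logarithmic decrement δ = 2πζ/√(1 − ζ²) = 2π × 0.02532/√(1 − 0.000641) = 0.1591.
After n cycles, x_n/x₀ = e^(−nδ), so x_3 = 33.9 × e^(−3 × 0.1591) = 33.9 × 0.6204 = 21.03 mm.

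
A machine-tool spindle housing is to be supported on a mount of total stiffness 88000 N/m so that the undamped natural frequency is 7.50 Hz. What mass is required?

39.6 kg

ω_n = 2πf_n = 2π × 7.50 = 47.12 rad/s.
m = k/ω_n² = 88000/47.12² = 88000/2221 = 39.63 kg.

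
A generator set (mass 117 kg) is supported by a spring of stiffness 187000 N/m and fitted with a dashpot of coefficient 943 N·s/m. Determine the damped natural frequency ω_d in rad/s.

ω_n = √(k/m) = √(187000/117) = 39.98 rad/s.
Critical damping c_c = 2√(k·m) = 2√(187000 × 117) = 9355 N·s/m, so ζ = c/c_c = 943/9355 = 0.1008.
ω_d = ω_n√(1 − ζ²) = 39.98 × √(1 − 0.0102) = 39.77 rad/s.

39.8 rad/s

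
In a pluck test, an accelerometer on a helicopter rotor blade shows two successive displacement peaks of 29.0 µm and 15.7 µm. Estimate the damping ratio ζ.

Logarithmic decrement δ = (1/n)·ln(x₀/x_n) = (1/1)·ln(29.0/15.7) = (1/1)·ln(1.847) = 0.6136.
ζ = δ/√(4π² + δ²) = 0.6136/√(39.48 + 0.377) = 0.6136/6.313 = 0.09720.

0.0972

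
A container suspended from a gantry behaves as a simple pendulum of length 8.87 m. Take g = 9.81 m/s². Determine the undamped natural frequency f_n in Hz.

For a simple pendulum ω_n = √(g/L) = √(9.81/8.87) = √1.106 = 1.052 rad/s.
f_n = ω_n/(2π) = 1.052/6.283 = 0.1674 Hz.

0.167 Hz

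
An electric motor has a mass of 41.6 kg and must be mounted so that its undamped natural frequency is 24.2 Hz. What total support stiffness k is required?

962000 N/m

ω_n = 2πf_n = 2π × 24.2 = 152.1 rad/s.
k = m·ω_n² = 41.6 × 152.1² = 41.6 × 23120 = 961800 N/m.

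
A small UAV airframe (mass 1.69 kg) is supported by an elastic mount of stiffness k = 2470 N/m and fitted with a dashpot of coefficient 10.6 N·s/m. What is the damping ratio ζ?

0.0820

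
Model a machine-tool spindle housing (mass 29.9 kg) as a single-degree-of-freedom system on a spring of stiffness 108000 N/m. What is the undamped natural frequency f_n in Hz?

ω_n = √(k/m) = √(108000/29.9) = √3612 = 60.10 rad/s.
f_n = ω_n/(2π) = 60.10/6.283 = 9.565 Hz.

9.57 Hz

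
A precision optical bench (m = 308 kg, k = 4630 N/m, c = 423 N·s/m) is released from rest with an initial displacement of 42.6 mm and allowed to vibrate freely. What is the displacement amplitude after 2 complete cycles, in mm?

ζ = c/(2√(km)) = 423/(2√(4630 × 308)) = 423/2388 = 0.1771.
Logarithmic decrement δ = 2πζ/√(1 − ζ²) = 2π × 0.1771/√(1 − 0.0314) = 1.131.
After n cycles, x_n/x₀ = e^(−nδ), so x_2 = 42.6 × e^(−2 × 1.131) = 42.6 × 0.1042 = 4.439 mm.

4.44 mm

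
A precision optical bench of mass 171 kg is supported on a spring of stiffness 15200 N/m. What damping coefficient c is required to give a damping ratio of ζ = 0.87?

c_c = 2√(k·m) = 2√(15200 × 171) = 3224 N·s/m.
c = ζ·c_c = 0.87 × 3224 = 2805 N·s/m.

2810 N·s/m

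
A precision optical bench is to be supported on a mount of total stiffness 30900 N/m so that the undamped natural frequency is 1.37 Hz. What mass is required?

417 kg

ω_n = 2πf_n = 2π × 1.37 = 8.608 rad/s.
m = k/ω_n² = 30900/8.608² = 30900/74.10 = 417.0 kg.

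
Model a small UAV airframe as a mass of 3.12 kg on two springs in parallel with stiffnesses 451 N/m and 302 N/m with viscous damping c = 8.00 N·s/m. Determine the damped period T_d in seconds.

Parallel springs add: k_eq = 451 + 302 = 753.0 N/m.
ω_n = √(k_eq/m) = √(753.0/3.12) = 15.54 rad/s.
Critical damping c_c = 2√(k_eq·m) = 2√(753.0 × 3.12) = 96.94 N·s/m, so ζ = c/c_c = 8.00/96.94 = 0.08252.
ω_d = ω_n√(1 − ζ²) = 15.54 × √(1 − 0.00681) = 15.48 rad/s.
T_d = 2π/ω_d = 0.4058 s.

0.406 s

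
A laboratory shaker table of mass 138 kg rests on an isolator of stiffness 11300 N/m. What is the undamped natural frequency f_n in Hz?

1.44 Hz

ω_n = √(k/m) = √(11300/138) = √81.88 = 9.049 rad/s.
f_n = ω_n/(2π) = 9.049/6.283 = 1.440 Hz.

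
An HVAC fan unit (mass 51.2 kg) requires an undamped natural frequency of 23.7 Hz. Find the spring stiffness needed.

ω_n = 2πf_n = 2π × 23.7 = 148.9 rad/s.
k = m·ω_n² = 51.2 × 148.9² = 51.2 × 22170 = 1135000 N/m.

1140000 N/m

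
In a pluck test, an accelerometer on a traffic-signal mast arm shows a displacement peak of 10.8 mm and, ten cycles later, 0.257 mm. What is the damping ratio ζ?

0.0594

Logarithmic decrement δ = (1/n)·ln(x₀/x_n) = (1/10)·ln(10.8/0.257) = (1/10)·ln(42.02) = 0.3738.
ζ = δ/√(4π² + δ²) = 0.3738/√(39.48 + 0.140) = 0.3738/6.294 = 0.05939.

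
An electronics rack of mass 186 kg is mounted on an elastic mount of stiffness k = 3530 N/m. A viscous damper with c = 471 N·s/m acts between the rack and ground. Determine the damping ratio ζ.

0.291

ω_n = √(k/m) = √(3530/186) = 4.356 rad/s.
Critical damping c_c = 2√(k·m) = 2√(3530 × 186) = 1621 N·s/m, so ζ = c/c_c = 471/1621 = 0.2906.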